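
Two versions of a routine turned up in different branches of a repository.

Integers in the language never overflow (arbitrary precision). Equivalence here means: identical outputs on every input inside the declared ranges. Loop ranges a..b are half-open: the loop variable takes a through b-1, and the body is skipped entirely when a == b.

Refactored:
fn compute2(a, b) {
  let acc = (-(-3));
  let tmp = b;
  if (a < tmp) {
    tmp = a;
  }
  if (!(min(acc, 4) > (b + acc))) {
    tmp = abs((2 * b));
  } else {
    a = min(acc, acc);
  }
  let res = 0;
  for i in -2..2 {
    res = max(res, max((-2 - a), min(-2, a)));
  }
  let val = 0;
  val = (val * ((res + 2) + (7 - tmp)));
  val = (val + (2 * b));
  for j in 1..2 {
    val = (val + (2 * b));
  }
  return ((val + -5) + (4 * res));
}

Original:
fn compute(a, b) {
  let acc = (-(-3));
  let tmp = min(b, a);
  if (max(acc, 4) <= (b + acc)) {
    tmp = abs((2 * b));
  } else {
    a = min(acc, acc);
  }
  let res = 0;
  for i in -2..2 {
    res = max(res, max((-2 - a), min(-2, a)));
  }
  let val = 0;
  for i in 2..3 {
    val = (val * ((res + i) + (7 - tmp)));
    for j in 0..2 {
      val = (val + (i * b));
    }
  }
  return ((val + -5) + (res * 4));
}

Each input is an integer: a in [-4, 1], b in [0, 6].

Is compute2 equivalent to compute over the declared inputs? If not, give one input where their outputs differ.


Run the pair on a=-4, b=0.
compute: acc becomes 3; next tmp becomes -4; next (max(acc, 4) <= (b + acc)) evaluates to false; next a becomes 3; next res becomes 0; next at i=-2:; next res becomes 0; next at i=-1:; next res becomes 0; next at i=0:; next res becomes 0; next at i=1:; next res becomes 0; next val becomes 0; next at i=2:; next val becomes 0; next at j=0:; next val becomes 0; next at j=1:; next val becomes 0; next final value -5
compute2: acc becomes 3; next tmp becomes 0; next (a < tmp) evaluates to true; next tmp becomes -4; next (!(min(acc, 4) > (b + acc))) evaluates to true; next tmp becomes 0; next res becomes 0; next at i=-2:; next res becomes 2; next at i=-1:; next res becomes 2; next at i=0:; next res becomes 2; next at i=1:; next res becomes 2; next val becomes 0; next val becomes 0; next val becomes 0; next at j=1:; next val becomes 0; next final value 3
-5 vs 3 — the two versions disagree here.
verdict: not equivalent; witness: a=-4, b=0


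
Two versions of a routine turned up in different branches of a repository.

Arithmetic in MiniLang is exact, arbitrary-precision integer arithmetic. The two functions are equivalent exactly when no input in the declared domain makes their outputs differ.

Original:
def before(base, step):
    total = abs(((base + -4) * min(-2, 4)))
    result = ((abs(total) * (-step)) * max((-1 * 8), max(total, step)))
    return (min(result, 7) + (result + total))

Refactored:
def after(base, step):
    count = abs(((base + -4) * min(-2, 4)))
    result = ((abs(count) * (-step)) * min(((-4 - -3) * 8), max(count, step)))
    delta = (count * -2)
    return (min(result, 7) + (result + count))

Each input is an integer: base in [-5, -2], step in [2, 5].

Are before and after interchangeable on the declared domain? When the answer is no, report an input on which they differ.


These are not equivalent — on base=-5, step=2 the outputs split (-1278 vs 313).
before: total := 18 | result := -648 | result -1278
after: count := 18 | result := 288 | delta := -36 | result 313
verdict: not equivalent; witness: base=-5, step=2


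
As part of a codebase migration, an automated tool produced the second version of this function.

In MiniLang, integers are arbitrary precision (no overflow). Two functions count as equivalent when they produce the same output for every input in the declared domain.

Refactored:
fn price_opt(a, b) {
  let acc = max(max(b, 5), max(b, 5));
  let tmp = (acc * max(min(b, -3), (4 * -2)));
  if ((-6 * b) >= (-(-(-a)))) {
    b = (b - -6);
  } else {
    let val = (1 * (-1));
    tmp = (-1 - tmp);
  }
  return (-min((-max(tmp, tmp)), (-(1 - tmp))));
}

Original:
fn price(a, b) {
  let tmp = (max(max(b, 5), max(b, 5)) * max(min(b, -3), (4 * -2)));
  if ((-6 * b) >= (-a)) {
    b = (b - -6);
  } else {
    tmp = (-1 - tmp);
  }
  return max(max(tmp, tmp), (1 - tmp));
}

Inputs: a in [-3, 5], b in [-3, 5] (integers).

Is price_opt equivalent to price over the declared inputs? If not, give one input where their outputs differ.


Equivalent — the differences include statement counts differ; also constant usage differs; also local variable names differ; also min/max/abs usage differs; also arithmetic usage differs, yet no declared input distinguishes the two.
Spot check at a=1, b=3 — price: tmp=-15, then ((-6 * b) >= (-a)) is false, then tmp=14, then returns 14. price_opt: acc=5, then tmp=-15, then ((-6 * b) >= (-(-(-a)))) is false, then val=-1, then tmp=14, then returns 14. Both give 14.
Checked all 81 inputs in the declared domain: the outputs agree on every one.
verdict: equivalent


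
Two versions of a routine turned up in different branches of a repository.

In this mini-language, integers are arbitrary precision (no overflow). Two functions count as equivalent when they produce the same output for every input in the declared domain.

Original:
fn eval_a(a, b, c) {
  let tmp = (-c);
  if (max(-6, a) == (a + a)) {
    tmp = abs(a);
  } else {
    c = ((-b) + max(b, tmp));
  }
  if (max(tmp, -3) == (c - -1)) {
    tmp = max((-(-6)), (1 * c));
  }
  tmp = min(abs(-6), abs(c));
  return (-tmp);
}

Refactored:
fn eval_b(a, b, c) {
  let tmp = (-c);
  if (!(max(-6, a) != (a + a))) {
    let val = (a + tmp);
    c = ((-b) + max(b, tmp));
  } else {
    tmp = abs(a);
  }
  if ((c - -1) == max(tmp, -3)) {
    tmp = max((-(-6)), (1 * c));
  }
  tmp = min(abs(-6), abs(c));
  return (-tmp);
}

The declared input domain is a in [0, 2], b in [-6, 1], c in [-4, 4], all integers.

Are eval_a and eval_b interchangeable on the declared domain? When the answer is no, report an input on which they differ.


Take a=0, b=-6, c=-4.
eval_a: tmp = 4; (max(-6, a) == (a + a)) -> true; tmp = 0; (max(tmp, -3) == (c - -1)) -> false; tmp = 4; return -4
eval_b: tmp = 4; (!(max(-6, a) != (a + a))) -> true; val = 4; c = 10; ((c - -1) == max(tmp, -3)) -> false; tmp = 6; return -6
-4 != -6, so the rewrite changes behavior.
verdict: not equivalent; witness: a=0, b=-6, c=-4


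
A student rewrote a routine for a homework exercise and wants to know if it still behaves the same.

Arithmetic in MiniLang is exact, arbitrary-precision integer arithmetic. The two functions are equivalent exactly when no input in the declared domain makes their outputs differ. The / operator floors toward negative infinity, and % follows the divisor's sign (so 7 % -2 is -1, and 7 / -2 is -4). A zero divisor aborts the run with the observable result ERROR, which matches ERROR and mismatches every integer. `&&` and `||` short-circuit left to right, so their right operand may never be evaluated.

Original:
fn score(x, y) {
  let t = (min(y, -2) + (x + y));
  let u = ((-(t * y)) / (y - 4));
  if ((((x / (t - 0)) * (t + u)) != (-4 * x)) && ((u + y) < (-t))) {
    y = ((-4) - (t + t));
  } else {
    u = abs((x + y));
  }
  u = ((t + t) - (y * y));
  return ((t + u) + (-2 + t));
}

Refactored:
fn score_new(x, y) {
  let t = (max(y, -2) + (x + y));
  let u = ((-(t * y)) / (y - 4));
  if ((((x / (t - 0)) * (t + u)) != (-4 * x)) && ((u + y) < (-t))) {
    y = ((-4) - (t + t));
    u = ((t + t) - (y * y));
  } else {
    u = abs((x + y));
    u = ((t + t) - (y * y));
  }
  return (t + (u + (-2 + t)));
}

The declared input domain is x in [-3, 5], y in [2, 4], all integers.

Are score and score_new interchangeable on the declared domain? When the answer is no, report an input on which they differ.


Take x=-3, y=2.
score: t=-3, then u=-3, then ((((x / (t - 0)) * (t + u)) != (-4 * x)) && ((u + y) < (-t))) is true, then y=2, then u=-10, then returns -18
score_new: t=1, then u=1, then ((((x / (t - 0)) * (t + u)) != (-4 * x)) && ((u + y) < (-t))) is false, then u=1, then u=-2, then returns -2
-18 != -2, so the rewrite changes behavior.
verdict: not equivalent; witness: x=-3, y=2


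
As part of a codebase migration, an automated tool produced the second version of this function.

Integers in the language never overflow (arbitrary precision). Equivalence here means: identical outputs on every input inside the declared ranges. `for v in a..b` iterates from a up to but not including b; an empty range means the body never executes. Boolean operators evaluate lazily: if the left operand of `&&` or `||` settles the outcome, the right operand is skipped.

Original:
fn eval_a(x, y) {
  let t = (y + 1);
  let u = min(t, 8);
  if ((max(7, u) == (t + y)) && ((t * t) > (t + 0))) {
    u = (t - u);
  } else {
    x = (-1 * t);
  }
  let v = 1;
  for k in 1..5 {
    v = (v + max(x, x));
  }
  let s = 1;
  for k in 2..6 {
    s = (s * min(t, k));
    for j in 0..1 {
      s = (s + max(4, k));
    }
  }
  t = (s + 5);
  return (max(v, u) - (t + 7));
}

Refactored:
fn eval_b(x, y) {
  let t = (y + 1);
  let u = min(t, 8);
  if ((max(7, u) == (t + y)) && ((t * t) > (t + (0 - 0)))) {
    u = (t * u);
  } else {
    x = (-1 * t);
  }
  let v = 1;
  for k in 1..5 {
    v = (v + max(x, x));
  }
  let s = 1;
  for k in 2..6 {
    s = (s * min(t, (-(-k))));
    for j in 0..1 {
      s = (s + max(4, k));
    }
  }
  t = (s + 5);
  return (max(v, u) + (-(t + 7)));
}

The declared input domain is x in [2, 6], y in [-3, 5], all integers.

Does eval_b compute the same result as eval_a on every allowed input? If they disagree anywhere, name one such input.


Take x=2, y=3.
eval_a: t=4, then u=4, then ((max(7, u) == (t + y)) && ((t * t) > (t + 0))) is true, then u=0, then v=1, then (k=1), then v=3, then (k=2), then v=5, then (k=3), then v=7, then (k=4), then v=9, then s=1, then (k=2), then s=2, then (j=0), then s=6, then (k=3), then s=18, then (j=0), then s=22, then (k=4), then s=88, then (j=0), then s=92, then (k=5), then s=368, then (j=0), then s=373, then t=378, then returns -376
eval_b: t=4, then u=4, then ((max(7, u) == (t + y)) && ((t * t) > (t + (0 - 0)))) is true, then u=16, then v=1, then (k=1), then v=3, then (k=2), then v=5, then (k=3), then v=7, then (k=4), then v=9, then s=1, then (k=2), then s=2, then (j=0), then s=6, then (k=3), then s=18, then (j=0), then s=22, then (k=4), then s=88, then (j=0), then s=92, then (k=5), then s=368, then (j=0), then s=373, then t=378, then returns -369
-376 != -369, so the rewrite changes behavior.
verdict: not equivalent; witness: x=2, y=3


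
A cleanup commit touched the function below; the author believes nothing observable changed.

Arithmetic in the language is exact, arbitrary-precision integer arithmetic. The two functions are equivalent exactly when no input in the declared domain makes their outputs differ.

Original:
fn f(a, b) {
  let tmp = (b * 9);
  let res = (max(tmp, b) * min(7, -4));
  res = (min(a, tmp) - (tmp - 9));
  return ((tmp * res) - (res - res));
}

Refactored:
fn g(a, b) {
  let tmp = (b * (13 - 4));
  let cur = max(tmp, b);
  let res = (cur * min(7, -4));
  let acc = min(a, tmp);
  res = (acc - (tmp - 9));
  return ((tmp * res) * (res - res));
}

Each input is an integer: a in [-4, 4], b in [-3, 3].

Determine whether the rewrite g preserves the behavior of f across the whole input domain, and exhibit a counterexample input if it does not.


Run the pair on a=-4, b=-3.
f: tmp = -27; res = 12; res = 9; return -243
g: tmp = -27; cur = -3; res = 12; acc = -27; res = 9; return 0
-243 against 0: the behavior changed.
verdict: not equivalent; witness: a=-4, b=-3


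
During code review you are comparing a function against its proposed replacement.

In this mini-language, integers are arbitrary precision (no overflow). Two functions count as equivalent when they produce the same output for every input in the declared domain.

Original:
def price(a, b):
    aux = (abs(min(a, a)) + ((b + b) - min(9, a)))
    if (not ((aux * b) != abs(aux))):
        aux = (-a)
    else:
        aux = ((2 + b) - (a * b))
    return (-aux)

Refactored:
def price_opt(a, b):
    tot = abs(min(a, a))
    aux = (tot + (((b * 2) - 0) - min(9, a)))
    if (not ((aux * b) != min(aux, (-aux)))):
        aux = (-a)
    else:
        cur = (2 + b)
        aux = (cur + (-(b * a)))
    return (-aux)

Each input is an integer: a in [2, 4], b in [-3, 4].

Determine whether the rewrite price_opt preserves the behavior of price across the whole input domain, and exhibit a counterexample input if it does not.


Try a=2, b=-1.
price: aux := -2 | (not ((aux * b) != abs(aux))): true | aux := -2 | result 2
price_opt: tot := 2 | aux := -2 | (not ((aux * b) != min(aux, (-aux)))): false | cur := 1 | aux := 3 | result -3
2 against -3: the behavior changed.
verdict: not equivalent; witness: a=2, b=-1


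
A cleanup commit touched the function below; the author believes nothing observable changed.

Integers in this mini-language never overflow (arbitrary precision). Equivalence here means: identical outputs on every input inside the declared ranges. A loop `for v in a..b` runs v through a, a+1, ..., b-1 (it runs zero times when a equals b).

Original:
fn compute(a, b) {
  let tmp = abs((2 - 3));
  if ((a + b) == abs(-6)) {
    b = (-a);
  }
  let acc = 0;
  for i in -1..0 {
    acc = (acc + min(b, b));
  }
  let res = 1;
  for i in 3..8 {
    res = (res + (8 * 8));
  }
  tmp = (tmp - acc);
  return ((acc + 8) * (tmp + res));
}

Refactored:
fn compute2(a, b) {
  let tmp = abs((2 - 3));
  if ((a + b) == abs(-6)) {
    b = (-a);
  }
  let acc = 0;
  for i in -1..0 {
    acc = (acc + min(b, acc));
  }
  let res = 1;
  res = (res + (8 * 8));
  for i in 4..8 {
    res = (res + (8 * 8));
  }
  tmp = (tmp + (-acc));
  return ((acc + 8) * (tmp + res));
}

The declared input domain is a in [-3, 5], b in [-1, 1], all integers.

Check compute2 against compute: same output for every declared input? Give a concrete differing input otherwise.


Run the pair on a=-3, b=1.
compute: tmp = 1; ((a + b) == abs(-6)) -> false; acc = 0; [i=-1]; acc = 1; res = 1; [i=3]; res = 65; [i=4]; res = 129; [i=5]; res = 193; [i=6]; res = 257; [i=7]; res = 321; tmp = 0; return 2889
compute2: tmp = 1; ((a + b) == abs(-6)) -> false; acc = 0; [i=-1]; acc = 0; res = 1; res = 65; [i=4]; res = 129; [i=5]; res = 193; [i=6]; res = 257; [i=7]; res = 321; tmp = 1; return 2576
2889 != 2576, so the rewrite changes behavior.
verdict: not equivalent; witness: a=-3, b=1


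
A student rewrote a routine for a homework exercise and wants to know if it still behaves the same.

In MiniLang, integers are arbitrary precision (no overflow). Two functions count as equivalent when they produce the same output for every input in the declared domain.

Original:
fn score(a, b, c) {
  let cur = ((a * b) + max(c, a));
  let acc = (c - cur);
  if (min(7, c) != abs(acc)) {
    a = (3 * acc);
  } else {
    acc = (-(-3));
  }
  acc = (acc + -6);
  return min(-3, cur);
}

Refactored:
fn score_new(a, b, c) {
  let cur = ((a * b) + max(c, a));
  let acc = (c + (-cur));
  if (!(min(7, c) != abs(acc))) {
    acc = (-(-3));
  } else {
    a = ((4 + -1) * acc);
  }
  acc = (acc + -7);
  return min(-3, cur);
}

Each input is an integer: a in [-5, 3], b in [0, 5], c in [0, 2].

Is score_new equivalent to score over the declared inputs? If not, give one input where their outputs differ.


The edit looks behavioral (`-6` became `-7`), but over these ranges it never changes the outcome.
Tracing a=3, b=1, c=0: score: cur=6, then acc=-6, then (min(7, c) != abs(acc)) is true, then a=-18, then acc=-12, then returns -3 | score_new: cur=6, then acc=-6, then (!(min(7, c) != abs(acc))) is false, then a=-18, then acc=-13, then returns -3 — matching result -3.
Every one of the 162 inputs gives matching results.
verdict: equivalent


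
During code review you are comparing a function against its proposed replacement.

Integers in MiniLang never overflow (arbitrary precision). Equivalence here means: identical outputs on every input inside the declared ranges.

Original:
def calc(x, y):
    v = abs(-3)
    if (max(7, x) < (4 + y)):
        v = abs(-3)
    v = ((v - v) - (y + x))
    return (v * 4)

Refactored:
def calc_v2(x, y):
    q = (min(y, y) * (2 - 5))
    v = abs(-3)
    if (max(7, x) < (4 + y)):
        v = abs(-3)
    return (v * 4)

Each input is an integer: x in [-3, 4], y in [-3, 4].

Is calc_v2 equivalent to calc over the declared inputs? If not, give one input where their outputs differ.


Evaluate both at x=-3, y=-3.
calc: v = 3; (max(7, x) < (4 + y)) -> false; v = 6; return 24
calc_v2: q = 9; v = 3; (max(7, x) < (4 + y)) -> false; return 12
24 vs 12 — the two versions disagree here.
verdict: not equivalent; witness: x=-3, y=-3


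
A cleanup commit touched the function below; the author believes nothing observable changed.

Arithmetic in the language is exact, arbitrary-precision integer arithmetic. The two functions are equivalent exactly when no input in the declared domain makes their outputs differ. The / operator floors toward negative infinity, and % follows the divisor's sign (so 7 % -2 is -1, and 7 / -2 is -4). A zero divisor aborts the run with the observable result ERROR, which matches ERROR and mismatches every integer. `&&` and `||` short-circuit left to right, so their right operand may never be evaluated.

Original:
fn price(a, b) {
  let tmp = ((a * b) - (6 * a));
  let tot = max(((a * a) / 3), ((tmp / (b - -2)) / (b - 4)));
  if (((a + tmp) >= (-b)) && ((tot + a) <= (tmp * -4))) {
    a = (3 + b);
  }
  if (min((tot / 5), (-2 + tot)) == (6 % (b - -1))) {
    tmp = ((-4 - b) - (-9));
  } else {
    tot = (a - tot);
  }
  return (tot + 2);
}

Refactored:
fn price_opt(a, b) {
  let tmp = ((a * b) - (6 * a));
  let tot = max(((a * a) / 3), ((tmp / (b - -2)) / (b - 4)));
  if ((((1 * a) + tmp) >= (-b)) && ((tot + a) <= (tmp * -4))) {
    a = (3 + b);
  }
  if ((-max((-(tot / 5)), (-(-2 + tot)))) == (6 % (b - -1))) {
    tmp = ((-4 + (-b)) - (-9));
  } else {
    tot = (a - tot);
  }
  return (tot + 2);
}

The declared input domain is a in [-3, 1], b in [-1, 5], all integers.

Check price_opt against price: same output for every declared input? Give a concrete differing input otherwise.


This is a faithful refactor — min/max/abs usage differs, plus arithmetic usage differs, plus constant usage differs, but the computed results match everywhere.
One worked example (a=-2, b=2) — price: tmp=8, then tot=1, then (((a + tmp) >= (-b)) && ((tot + a) <= (tmp * -4))) is false, then (min((tot / 5), (-2 + tot)) == (6 % (b - -1))) is false, then tot=-3, then returns -1; price_opt: tmp=8, then tot=1, then ((((1 * a) + tmp) >= (-b)) && ((tot + a) <= (tmp * -4))) is false, then ((-max((-(tot / 5)), (-(-2 + tot)))) == (6 % (b - -1))) is false, then tot=-3, then returns -1; agreement on -1.
Sweeping the whole domain (35 inputs) finds no disagreement.
verdict: equivalent


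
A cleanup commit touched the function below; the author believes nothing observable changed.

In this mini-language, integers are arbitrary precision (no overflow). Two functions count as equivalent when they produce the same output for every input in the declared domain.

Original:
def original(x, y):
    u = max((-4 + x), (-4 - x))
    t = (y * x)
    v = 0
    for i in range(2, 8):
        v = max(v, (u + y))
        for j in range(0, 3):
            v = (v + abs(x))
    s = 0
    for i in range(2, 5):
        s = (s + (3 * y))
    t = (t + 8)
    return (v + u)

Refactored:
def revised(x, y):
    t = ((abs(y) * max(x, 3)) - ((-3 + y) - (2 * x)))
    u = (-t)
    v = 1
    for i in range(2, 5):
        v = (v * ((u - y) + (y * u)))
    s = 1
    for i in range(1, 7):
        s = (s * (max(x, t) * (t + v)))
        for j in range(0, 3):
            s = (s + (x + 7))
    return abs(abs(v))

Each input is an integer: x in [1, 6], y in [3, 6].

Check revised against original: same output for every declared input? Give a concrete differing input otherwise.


The rewrite breaks on x=1, y=3, where the results are 15 and 103823.
original: u := -3 | t := 3 | v := 0 | iter i=2: | v := 0 | iter j=0: | v := 1 | iter j=1: | v := 2 | iter j=2: | v := 3 | iter i=3: | v := 3 | iter j=0: | v := 4 | iter j=1: | v := 5 | iter j=2: | v := 6 | iter i=4: | v := 6 | iter j=0: | v := 7 | iter j=1: | v := 8 | iter j=2: | v := 9 | iter i=5: | v := 9 | iter j=0: | v := 10 | iter j=1: | v := 11 | iter j=2: | v := 12 | iter i=6: | v := 12 | iter j=0: | v := 13 | iter j=1: | v := 14 | iter j=2: | v := 15 | iter i=7: | v := 15 | iter j=0: | v := 16 | iter j=1: | v := 17 | iter j=2: | v := 18 | s := 0 | iter i=2: | s := 9 | iter i=3: | s := 18 | iter i=4: | s := 27 | t := 11 | result 15
revised: t := 11 | u := -11 | v := 1 | iter i=2: | v := -47 | iter i=3: | v := 2209 | iter i=4: | v := -103823 | s := 1 | iter i=1: | s := -1141932 | iter j=0: | s := -1141924 | iter j=1: | s := -1141916 | iter j=2: | s := -1141908 | iter i=2: | s := 1303981286256 | iter j=0: | s := 1303981286264 | iter j=1: | s := 1303981286272 | iter j=2: | s := 1303981286280 | iter i=3: | s := -1489057958204292960 | iter j=0: | s := -1489057958204292952 | iter j=1: | s := -1489057958204292944 | iter j=2: | s := -1489057958204292936 | iter i=4: | s := 1700402932328144640992352 | iter j=0: | s := 1700402932328144640992360 | iter j=1: | s := 1700402932328144640992368 | iter j=2: | s := 1700402932328144640992376 | iter i=5: | s := -1941744521319342866177705910432 | iter j=0: | s := -1941744521319342866177705910424 | iter j=1: | s := -1941744521319342866177705910416 | iter j=2: | s := -1941744521319342866177705910408 | iter i=6: | s := 2217340204719239837860040065684028256 | iter j=0: | s := 2217340204719239837860040065684028264 | iter j=1: | s := 2217340204719239837860040065684028272 | iter j=2: | s := 2217340204719239837860040065684028280 | result 103823
verdict: not equivalent; witness: x=1, y=3


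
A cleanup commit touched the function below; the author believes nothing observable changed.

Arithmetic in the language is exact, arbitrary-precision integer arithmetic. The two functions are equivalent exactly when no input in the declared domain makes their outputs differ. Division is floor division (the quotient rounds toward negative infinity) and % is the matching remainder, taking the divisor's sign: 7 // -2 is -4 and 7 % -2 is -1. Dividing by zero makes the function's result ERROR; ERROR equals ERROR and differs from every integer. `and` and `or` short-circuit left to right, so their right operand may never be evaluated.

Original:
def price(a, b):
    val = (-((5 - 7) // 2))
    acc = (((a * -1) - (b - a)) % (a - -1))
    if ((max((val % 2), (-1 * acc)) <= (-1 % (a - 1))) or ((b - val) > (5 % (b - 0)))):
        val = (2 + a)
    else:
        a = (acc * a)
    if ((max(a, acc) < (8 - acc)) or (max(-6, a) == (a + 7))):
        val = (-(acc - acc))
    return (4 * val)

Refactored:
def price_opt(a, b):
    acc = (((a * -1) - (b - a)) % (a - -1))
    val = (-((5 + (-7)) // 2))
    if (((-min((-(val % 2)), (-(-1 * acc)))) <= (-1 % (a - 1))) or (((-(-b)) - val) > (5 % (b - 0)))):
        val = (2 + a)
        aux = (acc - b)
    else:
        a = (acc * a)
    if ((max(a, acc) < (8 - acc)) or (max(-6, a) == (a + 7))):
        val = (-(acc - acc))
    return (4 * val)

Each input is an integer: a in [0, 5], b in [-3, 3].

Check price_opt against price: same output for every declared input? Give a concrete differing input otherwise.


Comparing the listings, the differences include: min/max/abs usage differs, plus arithmetic usage differs, plus local variable names differ, plus statement counts differ.
Spot check at a=3, b=1 — price: val becomes 1; next acc becomes 3; next ((max((val % 2), (-1 * acc)) <= (-1 % (a - 1))) or ((b - val) > (5 % (b - 0)))) evaluates to true; next val becomes 5; next ((max(a, acc) < (8 - acc)) or (max(-6, a) == (a + 7))) evaluates to true; next val becomes 0; next final value 0. price_opt: acc becomes 3; next val becomes 1; next (((-min((-(val % 2)), (-(-1 * acc)))) <= (-1 % (a - 1))) or (((-(-b)) - val) > (5 % (b - 0)))) evaluates to true; next val becomes 5; next aux becomes 2; next ((max(a, acc) < (8 - acc)) or (max(-6, a) == (a + 7))) evaluates to true; next val becomes 0; next final value 0. Both give 0.
Every one of the 42 inputs gives matching results.
verdict: equivalent


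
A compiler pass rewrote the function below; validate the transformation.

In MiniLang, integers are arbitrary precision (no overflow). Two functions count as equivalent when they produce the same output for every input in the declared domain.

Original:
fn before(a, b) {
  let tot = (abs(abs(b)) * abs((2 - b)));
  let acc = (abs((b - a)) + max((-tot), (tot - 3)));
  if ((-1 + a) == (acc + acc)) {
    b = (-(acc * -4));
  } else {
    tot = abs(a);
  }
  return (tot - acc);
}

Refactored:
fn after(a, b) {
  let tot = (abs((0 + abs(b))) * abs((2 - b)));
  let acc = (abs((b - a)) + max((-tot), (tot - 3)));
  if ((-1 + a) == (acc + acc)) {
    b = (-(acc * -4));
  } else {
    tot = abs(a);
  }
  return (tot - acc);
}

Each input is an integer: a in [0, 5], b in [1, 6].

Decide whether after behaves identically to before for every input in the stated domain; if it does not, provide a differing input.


The two are interchangeable: arithmetic usage differs, and constant usage differs, and every declared input agrees.
Tracing a=2, b=5: before: tot := 15 | acc := 15 | ((-1 + a) == (acc + acc)): false | tot := 2 | result -13 | after: tot := 15 | acc := 15 | ((-1 + a) == (acc + acc)): false | tot := 2 | result -13 — matching result -13.
An exhaustive pass over the 36 declared inputs shows identical outputs.
verdict: equivalent


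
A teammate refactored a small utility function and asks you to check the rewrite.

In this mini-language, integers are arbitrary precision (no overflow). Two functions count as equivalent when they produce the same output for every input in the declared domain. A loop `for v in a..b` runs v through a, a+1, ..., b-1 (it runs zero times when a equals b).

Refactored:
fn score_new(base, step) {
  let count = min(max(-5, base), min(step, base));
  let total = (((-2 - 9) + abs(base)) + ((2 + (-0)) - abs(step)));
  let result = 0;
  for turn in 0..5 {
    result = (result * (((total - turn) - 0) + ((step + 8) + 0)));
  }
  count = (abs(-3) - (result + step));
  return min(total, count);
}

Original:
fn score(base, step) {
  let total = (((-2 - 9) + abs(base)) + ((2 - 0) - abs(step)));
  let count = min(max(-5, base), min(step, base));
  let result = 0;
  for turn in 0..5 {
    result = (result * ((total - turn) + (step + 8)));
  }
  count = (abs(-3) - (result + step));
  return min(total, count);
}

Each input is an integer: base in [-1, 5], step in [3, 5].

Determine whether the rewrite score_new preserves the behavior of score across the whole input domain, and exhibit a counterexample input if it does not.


Comparing the listings, the differences include: constant usage differs; also arithmetic usage differs.
Tracing base=1, step=3: score: total = -11; count = 1; result = 0; [turn=0]; result = 0; [turn=1]; result = 0; [turn=2]; result = 0; [turn=3]; result = 0; [turn=4]; result = 0; count = 0; return -11 | score_new: count = 1; total = -11; result = 0; [turn=0]; result = 0; [turn=1]; result = 0; [turn=2]; result = 0; [turn=3]; result = 0; [turn=4]; result = 0; count = 0; return -11 — matching result -11.
An exhaustive pass over the 21 declared inputs shows identical outputs.
verdict: equivalent


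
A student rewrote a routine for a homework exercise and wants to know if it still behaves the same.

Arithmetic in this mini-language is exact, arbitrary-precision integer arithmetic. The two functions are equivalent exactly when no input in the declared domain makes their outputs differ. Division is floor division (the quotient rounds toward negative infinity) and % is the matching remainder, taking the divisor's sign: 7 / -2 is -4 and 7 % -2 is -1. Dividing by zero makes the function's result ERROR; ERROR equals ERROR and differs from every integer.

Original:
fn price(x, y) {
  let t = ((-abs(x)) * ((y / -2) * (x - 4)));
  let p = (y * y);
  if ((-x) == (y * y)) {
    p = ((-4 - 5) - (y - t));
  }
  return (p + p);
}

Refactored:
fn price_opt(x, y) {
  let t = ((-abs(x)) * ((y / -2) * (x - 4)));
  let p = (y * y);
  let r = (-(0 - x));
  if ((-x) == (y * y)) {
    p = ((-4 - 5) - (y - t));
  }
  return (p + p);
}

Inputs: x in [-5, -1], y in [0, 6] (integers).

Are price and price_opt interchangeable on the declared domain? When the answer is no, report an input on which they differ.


This is a faithful refactor — constant usage differs; statement counts differ; arithmetic usage differs; local variable names differ, but the computed results match everywhere.
As a probe, take x=-4, y=4: price runs t=-64, then p=16, then ((-x) == (y * y)) is false, then returns 32; price_opt runs t=-64, then p=16, then r=-4, then ((-x) == (y * y)) is false, then returns 32; both end at 32.
Across all 35 domain points the two functions coincide.
verdict: equivalent


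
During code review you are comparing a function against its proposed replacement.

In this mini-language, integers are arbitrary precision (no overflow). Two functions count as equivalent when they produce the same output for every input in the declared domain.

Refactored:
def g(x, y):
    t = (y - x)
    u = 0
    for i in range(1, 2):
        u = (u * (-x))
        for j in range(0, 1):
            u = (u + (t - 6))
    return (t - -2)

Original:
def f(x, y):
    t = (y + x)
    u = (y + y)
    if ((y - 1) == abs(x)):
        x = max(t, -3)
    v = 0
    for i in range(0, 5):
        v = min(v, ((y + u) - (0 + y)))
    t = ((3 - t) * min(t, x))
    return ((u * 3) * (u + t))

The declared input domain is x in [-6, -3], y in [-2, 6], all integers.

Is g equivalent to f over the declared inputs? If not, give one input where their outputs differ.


The rewrite breaks on x=-6, y=-2, where the results are 1104 and 6.
f: t = -8; u = -4; ((y - 1) == abs(x)) -> false; v = 0; [i=0]; v = -4; [i=1]; v = -4; [i=2]; v = -4; [i=3]; v = -4; [i=4]; v = -4; t = -88; return 1104
g: t = 4; u = 0; [i=1]; u = 0; [j=0]; u = -2; return 6
verdict: not equivalent; witness: x=-6, y=-2


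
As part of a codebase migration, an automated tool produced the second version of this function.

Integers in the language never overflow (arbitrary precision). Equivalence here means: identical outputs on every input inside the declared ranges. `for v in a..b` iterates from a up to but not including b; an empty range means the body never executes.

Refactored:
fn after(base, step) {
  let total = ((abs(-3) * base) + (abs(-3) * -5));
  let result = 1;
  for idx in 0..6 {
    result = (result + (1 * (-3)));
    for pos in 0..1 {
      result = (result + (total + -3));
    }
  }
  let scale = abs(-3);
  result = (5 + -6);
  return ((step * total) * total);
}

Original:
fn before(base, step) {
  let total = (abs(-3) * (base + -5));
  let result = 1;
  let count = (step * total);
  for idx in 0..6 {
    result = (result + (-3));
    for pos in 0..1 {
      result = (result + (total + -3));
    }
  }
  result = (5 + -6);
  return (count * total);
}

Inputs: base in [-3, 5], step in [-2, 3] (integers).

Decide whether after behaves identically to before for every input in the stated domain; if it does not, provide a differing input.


Behavior is preserved: although constant usage differs, plus local variable names differ, plus min/max/abs usage differs, plus arithmetic usage differs, the outputs never diverge.
Spot check at base=-2, step=2 — before: total := -21 | result := 1 | count := -42 | iter idx=0: | result := -2 | iter pos=0: | result := -26 | iter idx=1: | result := -29 | iter pos=0: | result := -53 | iter idx=2: | result := -56 | iter pos=0: | result := -80 | iter idx=3: | result := -83 | iter pos=0: | result := -107 | iter idx=4: | result := -110 | iter pos=0: | result := -134 | iter idx=5: | result := -137 | iter pos=0: | result := -161 | result := -1 | result 882. after: total := -21 | result := 1 | iter idx=0: | result := -2 | iter pos=0: | result := -26 | iter idx=1: | result := -29 | iter pos=0: | result := -53 | iter idx=2: | result := -56 | iter pos=0: | result := -80 | iter idx=3: | result := -83 | iter pos=0: | result := -107 | iter idx=4: | result := -110 | iter pos=0: | result := -134 | iter idx=5: | result := -137 | iter pos=0: | result := -161 | scale := 3 | result := -1 | result 882. Both give 882.
Across all 54 domain points the two functions coincide.
verdict: equivalent


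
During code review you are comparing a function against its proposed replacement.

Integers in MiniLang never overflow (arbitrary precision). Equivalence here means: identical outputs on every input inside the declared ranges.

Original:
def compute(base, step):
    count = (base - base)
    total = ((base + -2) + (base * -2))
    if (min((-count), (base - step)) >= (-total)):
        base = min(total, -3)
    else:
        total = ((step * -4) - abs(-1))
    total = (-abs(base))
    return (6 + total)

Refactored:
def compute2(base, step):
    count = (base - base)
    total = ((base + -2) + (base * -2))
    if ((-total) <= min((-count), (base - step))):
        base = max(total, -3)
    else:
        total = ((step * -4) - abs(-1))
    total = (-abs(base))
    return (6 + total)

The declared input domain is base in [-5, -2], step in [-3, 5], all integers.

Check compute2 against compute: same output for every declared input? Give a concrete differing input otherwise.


base=-4, step=-3 yields 3 from compute but 4 from compute2.
verdict: not equivalent; witness: base=-4, step=-3


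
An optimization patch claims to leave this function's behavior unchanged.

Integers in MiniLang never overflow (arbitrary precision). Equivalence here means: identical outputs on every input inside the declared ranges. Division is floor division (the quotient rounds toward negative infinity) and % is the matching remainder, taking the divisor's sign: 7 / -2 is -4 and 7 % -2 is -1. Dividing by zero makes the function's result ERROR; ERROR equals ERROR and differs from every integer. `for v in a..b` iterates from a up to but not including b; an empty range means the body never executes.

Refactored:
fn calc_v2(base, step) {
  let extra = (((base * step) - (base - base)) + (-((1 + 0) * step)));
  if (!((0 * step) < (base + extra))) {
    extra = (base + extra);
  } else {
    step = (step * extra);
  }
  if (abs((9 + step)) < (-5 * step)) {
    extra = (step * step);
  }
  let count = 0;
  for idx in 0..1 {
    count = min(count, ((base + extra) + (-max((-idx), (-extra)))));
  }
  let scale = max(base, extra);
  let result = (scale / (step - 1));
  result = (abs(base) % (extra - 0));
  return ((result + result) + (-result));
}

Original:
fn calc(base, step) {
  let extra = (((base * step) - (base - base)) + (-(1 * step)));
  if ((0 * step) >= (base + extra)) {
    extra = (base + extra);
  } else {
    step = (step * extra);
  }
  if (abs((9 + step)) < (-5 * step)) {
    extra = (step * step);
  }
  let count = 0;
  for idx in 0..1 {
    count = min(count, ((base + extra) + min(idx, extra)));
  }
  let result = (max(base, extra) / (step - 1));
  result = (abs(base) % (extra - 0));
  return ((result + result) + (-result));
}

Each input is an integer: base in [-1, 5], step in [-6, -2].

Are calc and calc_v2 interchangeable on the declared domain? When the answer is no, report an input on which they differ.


Although arithmetic usage differs; also constant usage differs; also comparison usage differs; also statement counts differ; also min/max/abs usage differs; also boolean connective usage differs; also local variable names differ, 35/35 inputs agree.
verdict: equivalent


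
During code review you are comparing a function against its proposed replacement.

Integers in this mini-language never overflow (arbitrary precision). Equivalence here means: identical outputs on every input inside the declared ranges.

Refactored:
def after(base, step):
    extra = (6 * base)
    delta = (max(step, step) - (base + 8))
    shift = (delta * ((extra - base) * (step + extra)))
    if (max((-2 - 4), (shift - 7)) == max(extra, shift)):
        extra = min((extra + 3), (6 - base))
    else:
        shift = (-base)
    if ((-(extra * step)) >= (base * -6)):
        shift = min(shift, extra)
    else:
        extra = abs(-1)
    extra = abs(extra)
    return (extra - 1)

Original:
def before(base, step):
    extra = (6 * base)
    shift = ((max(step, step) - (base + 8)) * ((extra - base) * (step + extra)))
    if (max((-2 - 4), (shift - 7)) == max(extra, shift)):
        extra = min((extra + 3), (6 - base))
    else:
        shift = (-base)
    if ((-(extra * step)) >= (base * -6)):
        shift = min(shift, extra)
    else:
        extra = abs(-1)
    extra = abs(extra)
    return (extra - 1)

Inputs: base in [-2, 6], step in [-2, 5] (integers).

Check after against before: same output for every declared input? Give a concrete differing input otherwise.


Side by side, the visible changes include: statement counts differ; and local variable names differ.
One worked example (base=-2, step=5) — before: extra := -12 | shift := -70 | (max((-2 - 4), (shift - 7)) == max(extra, shift)): false | shift := 2 | ((-(extra * step)) >= (base * -6)): true | shift := -12 | extra := 12 | result 11; after: extra := -12 | delta := -1 | shift := -70 | (max((-2 - 4), (shift - 7)) == max(extra, shift)): false | shift := 2 | ((-(extra * step)) >= (base * -6)): true | shift := -12 | extra := 12 | result 11; agreement on 11.
Every one of the 72 inputs gives matching results.
verdict: equivalent


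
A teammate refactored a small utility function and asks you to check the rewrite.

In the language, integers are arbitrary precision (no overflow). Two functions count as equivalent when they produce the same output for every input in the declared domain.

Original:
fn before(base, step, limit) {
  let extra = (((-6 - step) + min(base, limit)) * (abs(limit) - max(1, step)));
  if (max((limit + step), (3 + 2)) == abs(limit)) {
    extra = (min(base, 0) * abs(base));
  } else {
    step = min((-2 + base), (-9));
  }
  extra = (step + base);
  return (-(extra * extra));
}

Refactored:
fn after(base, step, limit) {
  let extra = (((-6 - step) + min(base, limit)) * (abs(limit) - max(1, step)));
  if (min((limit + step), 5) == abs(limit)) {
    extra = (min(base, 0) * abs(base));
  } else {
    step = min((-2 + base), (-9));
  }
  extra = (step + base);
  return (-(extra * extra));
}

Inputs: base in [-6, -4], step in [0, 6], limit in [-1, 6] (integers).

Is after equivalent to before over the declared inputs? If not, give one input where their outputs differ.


Try base=-6, step=0, limit=0.
before: extra=12, then (max((limit + step), (3 + 2)) == abs(limit)) is false, then step=-9, then extra=-15, then returns -225
after: extra=12, then (min((limit + step), 5) == abs(limit)) is true, then extra=-36, then extra=-6, then returns -36
-225 against -36: the behavior changed.
verdict: not equivalent; witness: base=-6, step=0, limit=0


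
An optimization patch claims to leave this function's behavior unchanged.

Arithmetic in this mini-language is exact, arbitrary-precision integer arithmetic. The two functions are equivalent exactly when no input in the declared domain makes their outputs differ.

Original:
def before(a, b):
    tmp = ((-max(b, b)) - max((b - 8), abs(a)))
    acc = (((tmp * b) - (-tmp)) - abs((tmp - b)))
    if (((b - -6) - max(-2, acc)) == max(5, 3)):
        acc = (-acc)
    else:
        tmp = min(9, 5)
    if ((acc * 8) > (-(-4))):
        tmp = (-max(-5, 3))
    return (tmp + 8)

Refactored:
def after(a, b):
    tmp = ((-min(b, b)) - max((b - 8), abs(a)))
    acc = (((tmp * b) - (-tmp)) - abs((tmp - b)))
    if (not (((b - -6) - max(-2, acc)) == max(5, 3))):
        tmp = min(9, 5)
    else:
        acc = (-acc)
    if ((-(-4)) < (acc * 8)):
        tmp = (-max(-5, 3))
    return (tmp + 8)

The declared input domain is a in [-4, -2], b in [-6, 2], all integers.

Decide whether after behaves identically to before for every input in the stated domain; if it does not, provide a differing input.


Equivalent. The suspicious edit (`max(b, b)` became `min(b, b)`) never changes the result for any input inside the declared domain.
Checked all 27 inputs in the declared domain: the outputs agree on every one.
One worked example (a=-2, b=1) — before: tmp = -3; acc = -10; (((b - -6) - max(-2, acc)) == max(5, 3)) -> false; tmp = 5; ((acc * 8) > (-(-4))) -> false; return 13; after: tmp = -3; acc = -10; (not (((b - -6) - max(-2, acc)) == max(5, 3))) -> true; tmp = 5; ((-(-4)) < (acc * 8)) -> false; return 13; agreement on 13.
verdict: equivalent
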